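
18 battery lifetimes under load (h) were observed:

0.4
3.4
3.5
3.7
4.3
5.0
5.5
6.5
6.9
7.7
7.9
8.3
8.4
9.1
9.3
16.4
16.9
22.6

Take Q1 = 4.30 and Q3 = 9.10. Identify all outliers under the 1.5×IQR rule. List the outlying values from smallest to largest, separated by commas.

16.4, 16.9, 22.6

IQR = Q3 − Q1 = 9.10 − 4.30 = 4.80.
Lower fence = Q1 − 1.5·IQR = 4.30 − 7.20 = -2.90.
Upper fence = Q3 + 1.5·IQR = 9.10 + 7.20 = 16.30.
16.4 > 16.30 → outlier.
16.9 > 16.30 → outlier.
22.6 > 16.30 → outlier.
All remaining values lie within [-2.90, 16.30].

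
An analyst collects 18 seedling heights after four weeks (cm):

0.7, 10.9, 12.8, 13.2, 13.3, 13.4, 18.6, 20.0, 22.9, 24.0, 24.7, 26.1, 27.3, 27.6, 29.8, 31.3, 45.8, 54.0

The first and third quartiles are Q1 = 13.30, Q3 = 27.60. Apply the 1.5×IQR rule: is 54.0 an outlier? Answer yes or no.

IQR = Q3 − Q1 = 27.60 − 13.30 = 14.30.
Lower fence = Q1 − 1.5·IQR = 13.30 − 21.45 = -8.15.
Upper fence = Q3 + 1.5·IQR = 27.60 + 21.45 = 49.05.
54.0 lies above the upper fence.

yes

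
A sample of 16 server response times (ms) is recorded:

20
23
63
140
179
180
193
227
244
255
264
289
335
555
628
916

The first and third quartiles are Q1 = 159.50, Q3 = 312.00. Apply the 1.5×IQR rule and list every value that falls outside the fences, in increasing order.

IQR = Q3 − Q1 = 312.00 − 159.50 = 152.50.
Lower fence = Q1 − 1.5·IQR = 159.50 − 228.75 = -69.25.
Upper fence = Q3 + 1.5·IQR = 312.00 + 228.75 = 540.75.
555 > 540.75 → outlier.
628 > 540.75 → outlier.
916 > 540.75 → outlier.
All remaining values lie within [-69.25, 540.75].

555, 628, 916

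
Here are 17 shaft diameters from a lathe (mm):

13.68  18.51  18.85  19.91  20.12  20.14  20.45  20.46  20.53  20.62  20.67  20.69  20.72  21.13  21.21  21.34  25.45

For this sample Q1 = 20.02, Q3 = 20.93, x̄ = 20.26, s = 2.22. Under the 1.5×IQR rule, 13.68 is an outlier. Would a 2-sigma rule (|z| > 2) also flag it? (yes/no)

yes

z = (13.68 − 20.26) / 2.22 = -2.96.
|z| = 2.96 > 2.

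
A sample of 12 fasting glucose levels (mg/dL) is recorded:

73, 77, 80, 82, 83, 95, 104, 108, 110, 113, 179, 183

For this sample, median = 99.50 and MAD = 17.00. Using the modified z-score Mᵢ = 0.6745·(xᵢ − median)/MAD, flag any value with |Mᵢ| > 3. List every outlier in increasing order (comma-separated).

179, 183

|Mᵢ| > 3 ⇔ |xᵢ − 99.50| > 3·17.00/0.6745 = 75.61.
So outliers lie outside [23.89, 175.11].
179: M = 3.15 → outlier.
183: M = 3.31 → outlier.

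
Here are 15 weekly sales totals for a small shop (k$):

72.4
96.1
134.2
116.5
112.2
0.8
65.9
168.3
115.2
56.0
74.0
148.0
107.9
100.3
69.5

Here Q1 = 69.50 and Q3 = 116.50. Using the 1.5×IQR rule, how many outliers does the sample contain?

IQR = 47.00; fences at 69.50 − 70.50 = -1.00 and 116.50 + 70.50 = 187.00.
Every value lies within the cutoffs.

0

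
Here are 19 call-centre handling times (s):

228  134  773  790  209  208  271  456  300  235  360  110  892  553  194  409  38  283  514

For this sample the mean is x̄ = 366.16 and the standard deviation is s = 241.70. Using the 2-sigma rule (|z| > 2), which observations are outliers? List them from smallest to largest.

Cutoffs at x̄ ± 2s: 366.16 ± 2·241.70 = [-117.24, 849.56].
892: z = 2.18, |z| > 2 → outlier.
Every other value lies within [-117.24, 849.56].

892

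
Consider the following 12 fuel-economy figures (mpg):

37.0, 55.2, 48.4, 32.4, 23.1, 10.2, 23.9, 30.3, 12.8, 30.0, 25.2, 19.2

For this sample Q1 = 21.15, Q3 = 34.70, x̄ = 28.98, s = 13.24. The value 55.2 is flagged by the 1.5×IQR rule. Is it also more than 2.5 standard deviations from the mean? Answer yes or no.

z = (55.2 − 28.98) / 13.24 = 1.98.
|z| = 1.98 ≤ 2.5.

no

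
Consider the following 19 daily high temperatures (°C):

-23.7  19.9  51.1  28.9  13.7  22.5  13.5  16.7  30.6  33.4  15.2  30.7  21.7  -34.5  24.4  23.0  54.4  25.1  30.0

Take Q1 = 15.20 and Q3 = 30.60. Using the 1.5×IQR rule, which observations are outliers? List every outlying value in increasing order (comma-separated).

IQR = Q3 − Q1 = 30.60 − 15.20 = 15.40.
Lower fence = Q1 − 1.5·IQR = 15.20 − 23.10 = -7.90.
Upper fence = Q3 + 1.5·IQR = 30.60 + 23.10 = 53.70.
-34.5 < -7.90 → outlier.
-23.7 < -7.90 → outlier.
54.4 > 53.70 → outlier.
All remaining values lie within [-7.90, 53.70].

-34.5, -23.7, 54.4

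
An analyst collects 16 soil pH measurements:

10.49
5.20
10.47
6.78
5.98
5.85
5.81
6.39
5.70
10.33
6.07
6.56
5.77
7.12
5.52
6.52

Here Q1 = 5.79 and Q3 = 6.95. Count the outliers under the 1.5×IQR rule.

3

IQR = 1.16; fences at 5.79 − 1.74 = 4.05 and 6.95 + 1.74 = 8.69.
Outside the cutoffs: 10.33, 10.47, 10.49.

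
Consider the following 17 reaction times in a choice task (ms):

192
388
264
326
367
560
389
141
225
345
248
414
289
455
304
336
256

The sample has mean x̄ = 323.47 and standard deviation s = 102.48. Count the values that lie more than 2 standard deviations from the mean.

Cutoffs: x̄ ± 2s = [118.51, 528.43].
Outside the cutoffs: 560.

1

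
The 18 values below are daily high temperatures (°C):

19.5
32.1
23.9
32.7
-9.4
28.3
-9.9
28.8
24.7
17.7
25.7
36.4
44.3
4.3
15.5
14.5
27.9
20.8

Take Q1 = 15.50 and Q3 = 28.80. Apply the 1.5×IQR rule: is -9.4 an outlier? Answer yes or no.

IQR = Q3 − Q1 = 28.80 − 15.50 = 13.30.
Lower fence = Q1 − 1.5·IQR = 15.50 − 19.95 = -4.45.
Upper fence = Q3 + 1.5·IQR = 28.80 + 19.95 = 48.75.
-9.4 lies below the lower fence.

yes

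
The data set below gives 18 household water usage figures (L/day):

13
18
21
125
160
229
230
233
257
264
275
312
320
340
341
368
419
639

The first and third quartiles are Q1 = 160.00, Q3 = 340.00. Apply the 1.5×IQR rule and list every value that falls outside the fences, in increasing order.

IQR = Q3 − Q1 = 340.00 − 160.00 = 180.00.
Lower fence = Q1 − 1.5·IQR = 160.00 − 270.00 = -110.00.
Upper fence = Q3 + 1.5·IQR = 340.00 + 270.00 = 610.00.
639 > 610.00 → outlier.
All remaining values lie within [-110.00, 610.00].

639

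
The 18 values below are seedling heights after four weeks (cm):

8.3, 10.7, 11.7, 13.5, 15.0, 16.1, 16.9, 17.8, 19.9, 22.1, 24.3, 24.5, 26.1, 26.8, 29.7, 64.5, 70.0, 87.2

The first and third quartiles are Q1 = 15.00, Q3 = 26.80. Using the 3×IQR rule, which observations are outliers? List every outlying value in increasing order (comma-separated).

64.5, 70.0, 87.2

IQR = Q3 − Q1 = 26.80 − 15.00 = 11.80.
Lower fence = Q1 − 3·IQR = 15.00 − 35.40 = -20.40.
Upper fence = Q3 + 3·IQR = 26.80 + 35.40 = 62.20.
64.5 > 62.20 → outlier.
70.0 > 62.20 → outlier.
87.2 > 62.20 → outlier.
All remaining values lie within [-20.40, 62.20].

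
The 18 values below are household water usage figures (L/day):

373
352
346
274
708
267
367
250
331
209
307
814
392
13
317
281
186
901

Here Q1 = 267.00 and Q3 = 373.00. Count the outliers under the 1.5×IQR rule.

IQR = 106.00; fences at 267.00 − 159.00 = 108.00 and 373.00 + 159.00 = 532.00.
Outside the cutoffs: 13, 708, 814, 901.

4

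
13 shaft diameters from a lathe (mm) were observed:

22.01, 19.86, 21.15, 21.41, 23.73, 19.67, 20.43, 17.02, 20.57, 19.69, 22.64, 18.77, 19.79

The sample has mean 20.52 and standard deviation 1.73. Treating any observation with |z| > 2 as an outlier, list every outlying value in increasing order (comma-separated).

17.02

Cutoffs at x̄ ± 2s: 20.52 ± 2·1.73 = [17.06, 23.98].
17.02: z = -2.02, |z| > 2 → outlier.
Every other value lies within [17.06, 23.98].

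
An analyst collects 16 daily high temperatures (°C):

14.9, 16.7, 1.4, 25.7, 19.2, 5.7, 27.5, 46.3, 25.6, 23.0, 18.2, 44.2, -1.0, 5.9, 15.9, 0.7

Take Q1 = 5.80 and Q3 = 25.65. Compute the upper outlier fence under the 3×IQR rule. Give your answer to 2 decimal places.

IQR = Q3 − Q1 = 25.65 − 5.80 = 19.85.
Lower fence = Q1 − 3·IQR = 5.80 − 59.55 = -53.75.
Upper fence = Q3 + 3·IQR = 25.65 + 59.55 = 85.20.

85.20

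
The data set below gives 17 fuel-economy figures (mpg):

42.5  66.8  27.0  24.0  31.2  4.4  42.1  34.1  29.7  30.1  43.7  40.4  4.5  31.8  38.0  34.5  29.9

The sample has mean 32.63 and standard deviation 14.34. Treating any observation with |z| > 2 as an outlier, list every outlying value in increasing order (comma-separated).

66.8

Cutoffs at x̄ ± 2s: 32.63 ± 2·14.34 = [3.95, 61.31].
66.8: z = 2.38, |z| > 2 → outlier.
Every other value lies within [3.95, 61.31].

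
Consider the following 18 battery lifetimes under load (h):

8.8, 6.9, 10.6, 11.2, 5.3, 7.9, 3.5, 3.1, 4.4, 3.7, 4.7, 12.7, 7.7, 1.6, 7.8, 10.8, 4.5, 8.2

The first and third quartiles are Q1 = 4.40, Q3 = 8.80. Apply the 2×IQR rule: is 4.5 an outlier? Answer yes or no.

no

IQR = Q3 − Q1 = 8.80 − 4.40 = 4.40.
Lower fence = Q1 − 2·IQR = 4.40 − 8.80 = -4.40.
Upper fence = Q3 + 2·IQR = 8.80 + 8.80 = 17.60.
4.5 lies within [-4.40, 17.60].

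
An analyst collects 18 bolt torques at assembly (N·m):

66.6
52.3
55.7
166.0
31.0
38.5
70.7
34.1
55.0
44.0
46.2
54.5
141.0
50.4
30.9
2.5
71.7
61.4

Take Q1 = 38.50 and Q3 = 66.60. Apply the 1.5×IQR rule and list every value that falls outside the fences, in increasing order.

IQR = Q3 − Q1 = 66.60 − 38.50 = 28.10.
Lower fence = Q1 − 1.5·IQR = 38.50 − 42.15 = -3.65.
Upper fence = Q3 + 1.5·IQR = 66.60 + 42.15 = 108.75.
141.0 > 108.75 → outlier.
166.0 > 108.75 → outlier.
All remaining values lie within [-3.65, 108.75].

141.0, 166.0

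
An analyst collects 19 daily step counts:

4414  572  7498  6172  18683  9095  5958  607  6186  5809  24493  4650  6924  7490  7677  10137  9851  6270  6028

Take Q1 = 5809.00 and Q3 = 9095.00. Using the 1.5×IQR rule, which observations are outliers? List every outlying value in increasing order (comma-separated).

IQR = Q3 − Q1 = 9095.00 − 5809.00 = 3286.00.
Lower fence = Q1 − 1.5·IQR = 5809.00 − 4929.00 = 880.00.
Upper fence = Q3 + 1.5·IQR = 9095.00 + 4929.00 = 14024.00.
572 < 880.00 → outlier.
607 < 880.00 → outlier.
18683 > 14024.00 → outlier.
24493 > 14024.00 → outlier.
All remaining values lie within [880.00, 14024.00].

572, 607, 18683, 24493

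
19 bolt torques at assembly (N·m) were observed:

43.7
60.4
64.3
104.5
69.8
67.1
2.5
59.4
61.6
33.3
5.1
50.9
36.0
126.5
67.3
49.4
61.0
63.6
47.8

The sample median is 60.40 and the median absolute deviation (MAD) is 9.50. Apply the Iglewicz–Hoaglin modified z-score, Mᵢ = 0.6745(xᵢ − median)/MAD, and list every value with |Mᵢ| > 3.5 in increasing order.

2.5, 5.1, 126.5

|Mᵢ| > 3.5 ⇔ |xᵢ − 60.40| > 3.5·9.50/0.6745 = 49.30.
So outliers lie outside [11.10, 109.70].
2.5: M = -4.11 → outlier.
5.1: M = -3.93 → outlier.
126.5: M = 4.69 → outlier.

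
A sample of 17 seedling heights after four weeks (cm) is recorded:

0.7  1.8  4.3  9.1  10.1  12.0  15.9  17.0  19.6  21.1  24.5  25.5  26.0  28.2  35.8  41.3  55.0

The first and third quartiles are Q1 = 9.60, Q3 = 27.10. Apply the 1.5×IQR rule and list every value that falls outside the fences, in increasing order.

IQR = Q3 − Q1 = 27.10 − 9.60 = 17.50.
Lower fence = Q1 − 1.5·IQR = 9.60 − 26.25 = -16.65.
Upper fence = Q3 + 1.5·IQR = 27.10 + 26.25 = 53.35.
55.0 > 53.35 → outlier.
All remaining values lie within [-16.65, 53.35].

55.0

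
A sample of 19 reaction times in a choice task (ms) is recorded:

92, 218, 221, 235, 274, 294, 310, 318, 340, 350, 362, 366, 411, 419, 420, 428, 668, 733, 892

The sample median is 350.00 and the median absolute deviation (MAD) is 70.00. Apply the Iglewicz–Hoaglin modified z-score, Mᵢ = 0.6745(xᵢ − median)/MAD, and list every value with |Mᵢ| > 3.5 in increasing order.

|Mᵢ| > 3.5 ⇔ |xᵢ − 350.00| > 3.5·70.00/0.6745 = 363.23.
So outliers lie outside [-13.23, 713.23].
733: M = 3.69 → outlier.
892: M = 5.22 → outlier.

733, 892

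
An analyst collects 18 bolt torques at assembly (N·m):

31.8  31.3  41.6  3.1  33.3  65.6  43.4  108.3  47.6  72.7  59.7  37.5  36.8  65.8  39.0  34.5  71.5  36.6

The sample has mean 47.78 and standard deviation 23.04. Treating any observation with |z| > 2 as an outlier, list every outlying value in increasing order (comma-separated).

Cutoffs at x̄ ± 2s: 47.78 ± 2·23.04 = [1.70, 93.86].
108.3: z = 2.63, |z| > 2 → outlier.
Every other value lies within [1.70, 93.86].

108.3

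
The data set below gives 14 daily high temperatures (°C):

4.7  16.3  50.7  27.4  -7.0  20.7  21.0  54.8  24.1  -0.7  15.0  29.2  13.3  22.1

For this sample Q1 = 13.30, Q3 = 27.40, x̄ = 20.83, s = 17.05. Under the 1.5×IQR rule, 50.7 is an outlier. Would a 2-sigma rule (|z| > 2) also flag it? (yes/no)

z = (50.7 − 20.83) / 17.05 = 1.75.
|z| = 1.75 ≤ 2.

no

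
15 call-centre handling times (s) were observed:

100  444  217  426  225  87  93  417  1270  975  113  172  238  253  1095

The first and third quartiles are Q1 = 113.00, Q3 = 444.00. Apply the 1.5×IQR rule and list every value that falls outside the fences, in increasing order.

975, 1095, 1270

IQR = Q3 − Q1 = 444.00 − 113.00 = 331.00.
Lower fence = Q1 − 1.5·IQR = 113.00 − 496.50 = -383.50.
Upper fence = Q3 + 1.5·IQR = 444.00 + 496.50 = 940.50.
975 > 940.50 → outlier.
1095 > 940.50 → outlier.
1270 > 940.50 → outlier.
All remaining values lie within [-383.50, 940.50].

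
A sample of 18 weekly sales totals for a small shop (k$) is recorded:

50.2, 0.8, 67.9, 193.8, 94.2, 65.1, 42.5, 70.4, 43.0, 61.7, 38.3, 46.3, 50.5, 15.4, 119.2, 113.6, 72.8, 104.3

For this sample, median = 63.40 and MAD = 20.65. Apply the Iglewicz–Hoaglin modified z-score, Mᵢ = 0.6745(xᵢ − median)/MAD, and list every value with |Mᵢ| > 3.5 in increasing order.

193.8

|Mᵢ| > 3.5 ⇔ |xᵢ − 63.40| > 3.5·20.65/0.6745 = 107.15.
So outliers lie outside [-43.75, 170.55].
193.8: M = 4.26 → outlier.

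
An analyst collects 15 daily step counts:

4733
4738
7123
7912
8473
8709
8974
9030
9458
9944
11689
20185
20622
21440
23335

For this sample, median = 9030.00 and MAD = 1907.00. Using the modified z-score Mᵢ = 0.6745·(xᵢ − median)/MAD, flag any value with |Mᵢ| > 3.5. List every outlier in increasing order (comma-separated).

20185, 20622, 21440, 23335

|Mᵢ| > 3.5 ⇔ |xᵢ − 9030.00| > 3.5·1907.00/0.6745 = 9895.48.
So outliers lie outside [-865.48, 18925.48].
20185: M = 3.95 → outlier.
20622: M = 4.10 → outlier.
21440: M = 4.39 → outlier.
23335: M = 5.06 → outlier.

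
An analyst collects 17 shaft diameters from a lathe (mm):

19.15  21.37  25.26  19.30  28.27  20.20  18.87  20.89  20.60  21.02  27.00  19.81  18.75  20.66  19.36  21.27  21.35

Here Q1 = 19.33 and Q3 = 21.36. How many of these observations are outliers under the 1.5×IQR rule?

3

IQR = 2.03; fences at 19.33 − 3.045 = 16.285 and 21.36 + 3.045 = 24.405.
Outside the cutoffs: 25.26, 27.00, 28.27.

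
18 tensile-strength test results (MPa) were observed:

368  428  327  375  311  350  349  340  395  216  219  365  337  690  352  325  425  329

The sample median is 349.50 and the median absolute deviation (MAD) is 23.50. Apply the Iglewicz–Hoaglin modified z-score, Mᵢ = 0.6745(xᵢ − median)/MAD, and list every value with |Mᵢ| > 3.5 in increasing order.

216, 219, 690

|Mᵢ| > 3.5 ⇔ |xᵢ − 349.50| > 3.5·23.50/0.6745 = 121.94.
So outliers lie outside [227.56, 471.44].
216: M = -3.83 → outlier.
219: M = -3.75 → outlier.
690: M = 9.77 → outlier.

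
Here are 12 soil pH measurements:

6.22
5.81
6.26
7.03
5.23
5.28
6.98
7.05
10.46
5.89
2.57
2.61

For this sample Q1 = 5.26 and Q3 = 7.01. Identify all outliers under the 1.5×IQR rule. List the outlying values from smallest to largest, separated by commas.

2.57, 2.61, 10.46

IQR = Q3 − Q1 = 7.01 − 5.26 = 1.75.
Lower fence = Q1 − 1.5·IQR = 5.26 − 2.625 = 2.635.
Upper fence = Q3 + 1.5·IQR = 7.01 + 2.625 = 9.635.
2.57 < 2.635 → outlier.
2.61 < 2.635 → outlier.
10.46 > 9.635 → outlier.
All remaining values lie within [2.635, 9.635].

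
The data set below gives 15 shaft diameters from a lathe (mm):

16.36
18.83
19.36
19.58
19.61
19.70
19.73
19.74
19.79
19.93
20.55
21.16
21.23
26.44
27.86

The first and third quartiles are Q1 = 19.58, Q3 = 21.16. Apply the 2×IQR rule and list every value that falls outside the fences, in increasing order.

16.36, 26.44, 27.86

IQR = Q3 − Q1 = 21.16 − 19.58 = 1.58.
Lower fence = Q1 − 2·IQR = 19.58 − 3.16 = 16.42.
Upper fence = Q3 + 2·IQR = 21.16 + 3.16 = 24.32.
16.36 < 16.42 → outlier.
26.44 > 24.32 → outlier.
27.86 > 24.32 → outlier.
All remaining values lie within [16.42, 24.32].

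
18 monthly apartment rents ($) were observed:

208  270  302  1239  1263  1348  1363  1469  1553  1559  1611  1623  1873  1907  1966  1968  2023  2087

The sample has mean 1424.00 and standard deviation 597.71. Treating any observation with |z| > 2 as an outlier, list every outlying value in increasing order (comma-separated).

208

Cutoffs at x̄ ± 2s: 1424.00 ± 2·597.71 = [228.58, 2619.42].
208: z = -2.03, |z| > 2 → outlier.
Every other value lies within [228.58, 2619.42].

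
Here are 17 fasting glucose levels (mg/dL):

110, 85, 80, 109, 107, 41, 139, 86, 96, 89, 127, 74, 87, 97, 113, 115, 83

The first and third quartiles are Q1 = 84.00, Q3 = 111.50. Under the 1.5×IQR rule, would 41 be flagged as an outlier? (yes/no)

IQR = Q3 − Q1 = 111.50 − 84.00 = 27.50.
Lower fence = Q1 − 1.5·IQR = 84.00 − 41.25 = 42.75.
Upper fence = Q3 + 1.5·IQR = 111.50 + 41.25 = 152.75.
41 lies below the lower fence.

yes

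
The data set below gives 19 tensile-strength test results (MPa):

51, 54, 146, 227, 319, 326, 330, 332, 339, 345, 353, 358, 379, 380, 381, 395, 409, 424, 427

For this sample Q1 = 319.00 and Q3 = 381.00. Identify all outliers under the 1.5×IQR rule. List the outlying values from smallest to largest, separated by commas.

IQR = Q3 − Q1 = 381.00 − 319.00 = 62.00.
Lower fence = Q1 − 1.5·IQR = 319.00 − 93.00 = 226.00.
Upper fence = Q3 + 1.5·IQR = 381.00 + 93.00 = 474.00.
51 < 226.00 → outlier.
54 < 226.00 → outlier.
146 < 226.00 → outlier.
All remaining values lie within [226.00, 474.00].

51, 54, 146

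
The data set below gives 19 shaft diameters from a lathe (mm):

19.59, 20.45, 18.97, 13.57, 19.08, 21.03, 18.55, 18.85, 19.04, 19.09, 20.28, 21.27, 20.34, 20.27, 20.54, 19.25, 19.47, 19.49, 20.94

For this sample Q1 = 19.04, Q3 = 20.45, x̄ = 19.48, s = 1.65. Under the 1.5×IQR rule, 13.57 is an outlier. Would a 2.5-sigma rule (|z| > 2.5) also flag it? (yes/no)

yes

z = (13.57 − 19.48) / 1.65 = -3.58.
|z| = 3.58 > 2.5.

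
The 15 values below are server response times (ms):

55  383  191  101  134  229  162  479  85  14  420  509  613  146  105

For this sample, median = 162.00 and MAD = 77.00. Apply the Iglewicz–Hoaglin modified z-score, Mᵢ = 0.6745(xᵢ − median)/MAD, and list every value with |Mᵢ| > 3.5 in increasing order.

613

|Mᵢ| > 3.5 ⇔ |xᵢ − 162.00| > 3.5·77.00/0.6745 = 399.56.
So outliers lie outside [-237.56, 561.56].
613: M = 3.95 → outlier.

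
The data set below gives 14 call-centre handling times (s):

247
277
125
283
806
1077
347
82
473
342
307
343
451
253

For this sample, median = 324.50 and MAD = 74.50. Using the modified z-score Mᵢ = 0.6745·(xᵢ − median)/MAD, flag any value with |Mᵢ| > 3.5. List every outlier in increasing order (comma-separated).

|Mᵢ| > 3.5 ⇔ |xᵢ − 324.50| > 3.5·74.50/0.6745 = 386.58.
So outliers lie outside [-62.08, 711.08].
806: M = 4.36 → outlier.
1077: M = 6.81 → outlier.

806, 1077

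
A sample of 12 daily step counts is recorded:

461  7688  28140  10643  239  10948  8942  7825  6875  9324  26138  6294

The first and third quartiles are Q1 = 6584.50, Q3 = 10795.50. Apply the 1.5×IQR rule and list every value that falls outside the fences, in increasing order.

IQR = Q3 − Q1 = 10795.50 − 6584.50 = 4211.00.
Lower fence = Q1 − 1.5·IQR = 6584.50 − 6316.50 = 268.00.
Upper fence = Q3 + 1.5·IQR = 10795.50 + 6316.50 = 17112.00.
239 < 268.00 → outlier.
26138 > 17112.00 → outlier.
28140 > 17112.00 → outlier.
All remaining values lie within [268.00, 17112.00].

239, 26138, 28140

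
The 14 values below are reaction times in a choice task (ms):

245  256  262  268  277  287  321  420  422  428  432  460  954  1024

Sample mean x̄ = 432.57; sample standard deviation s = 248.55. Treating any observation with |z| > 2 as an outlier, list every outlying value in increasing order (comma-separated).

954, 1024

Cutoffs at x̄ ± 2s: 432.57 ± 2·248.55 = [-64.53, 929.67].
954: z = 2.10, |z| > 2 → outlier.
1024: z = 2.38, |z| > 2 → outlier.
Every other value lies within [-64.53, 929.67].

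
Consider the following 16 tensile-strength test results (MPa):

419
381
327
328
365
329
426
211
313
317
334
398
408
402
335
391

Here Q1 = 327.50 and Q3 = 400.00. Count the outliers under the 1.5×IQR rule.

1

IQR = 72.50; fences at 327.50 − 108.75 = 218.75 and 400.00 + 108.75 = 508.75.
Outside the cutoffs: 211.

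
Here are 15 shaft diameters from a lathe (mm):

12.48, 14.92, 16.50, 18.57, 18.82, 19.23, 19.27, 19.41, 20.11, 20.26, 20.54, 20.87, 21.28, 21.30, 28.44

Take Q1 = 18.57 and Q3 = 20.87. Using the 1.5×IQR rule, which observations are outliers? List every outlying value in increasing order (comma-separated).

12.48, 14.92, 28.44

IQR = Q3 − Q1 = 20.87 − 18.57 = 2.30.
Lower fence = Q1 − 1.5·IQR = 18.57 − 3.45 = 15.12.
Upper fence = Q3 + 1.5·IQR = 20.87 + 3.45 = 24.32.
12.48 < 15.12 → outlier.
14.92 < 15.12 → outlier.
28.44 > 24.32 → outlier.
All remaining values lie within [15.12, 24.32].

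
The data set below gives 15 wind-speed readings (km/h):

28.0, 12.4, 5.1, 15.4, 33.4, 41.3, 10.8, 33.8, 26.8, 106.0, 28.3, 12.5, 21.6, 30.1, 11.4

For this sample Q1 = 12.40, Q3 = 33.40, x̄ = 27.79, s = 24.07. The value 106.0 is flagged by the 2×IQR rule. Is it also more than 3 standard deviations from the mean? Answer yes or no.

yes

z = (106.0 − 27.79) / 24.07 = 3.25.
|z| = 3.25 > 3.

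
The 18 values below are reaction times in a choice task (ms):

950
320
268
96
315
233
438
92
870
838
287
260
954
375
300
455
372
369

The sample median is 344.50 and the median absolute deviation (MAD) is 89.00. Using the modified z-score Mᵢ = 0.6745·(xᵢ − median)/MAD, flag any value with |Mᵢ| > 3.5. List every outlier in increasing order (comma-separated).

838, 870, 950, 954

|Mᵢ| > 3.5 ⇔ |xᵢ − 344.50| > 3.5·89.00/0.6745 = 461.82.
So outliers lie outside [-117.32, 806.32].
838: M = 3.74 → outlier.
870: M = 3.98 → outlier.
950: M = 4.59 → outlier.
954: M = 4.62 → outlier.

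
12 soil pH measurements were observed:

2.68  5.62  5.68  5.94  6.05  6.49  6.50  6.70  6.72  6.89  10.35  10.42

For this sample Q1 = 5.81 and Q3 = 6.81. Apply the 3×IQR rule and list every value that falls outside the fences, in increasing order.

IQR = Q3 − Q1 = 6.81 − 5.81 = 1.00.
Lower fence = Q1 − 3·IQR = 5.81 − 3.00 = 2.81.
Upper fence = Q3 + 3·IQR = 6.81 + 3.00 = 9.81.
2.68 < 2.81 → outlier.
10.35 > 9.81 → outlier.
10.42 > 9.81 → outlier.
All remaining values lie within [2.81, 9.81].

2.68, 10.35, 10.42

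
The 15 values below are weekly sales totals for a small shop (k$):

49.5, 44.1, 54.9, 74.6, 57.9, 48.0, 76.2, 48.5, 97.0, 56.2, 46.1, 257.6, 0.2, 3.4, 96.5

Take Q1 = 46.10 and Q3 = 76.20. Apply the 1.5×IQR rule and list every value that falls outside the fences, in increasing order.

IQR = Q3 − Q1 = 76.20 − 46.10 = 30.10.
Lower fence = Q1 − 1.5·IQR = 46.10 − 45.15 = 0.95.
Upper fence = Q3 + 1.5·IQR = 76.20 + 45.15 = 121.35.
0.2 < 0.95 → outlier.
257.6 > 121.35 → outlier.
All remaining values lie within [0.95, 121.35].

0.2, 257.6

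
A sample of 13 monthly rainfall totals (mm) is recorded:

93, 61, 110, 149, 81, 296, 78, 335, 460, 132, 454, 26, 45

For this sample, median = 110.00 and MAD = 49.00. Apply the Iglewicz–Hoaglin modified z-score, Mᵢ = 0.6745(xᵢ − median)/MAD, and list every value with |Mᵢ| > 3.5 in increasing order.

|Mᵢ| > 3.5 ⇔ |xᵢ − 110.00| > 3.5·49.00/0.6745 = 254.26.
So outliers lie outside [-144.26, 364.26].
454: M = 4.74 → outlier.
460: M = 4.82 → outlier.

454, 460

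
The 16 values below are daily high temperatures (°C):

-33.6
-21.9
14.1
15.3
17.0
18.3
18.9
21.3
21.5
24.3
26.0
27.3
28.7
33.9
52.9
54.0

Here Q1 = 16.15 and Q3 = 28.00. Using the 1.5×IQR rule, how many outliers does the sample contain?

IQR = 11.85; fences at 16.15 − 17.775 = -1.625 and 28.00 + 17.775 = 45.775.
Outside the cutoffs: -33.6, -21.9, 52.9, 54.0.

4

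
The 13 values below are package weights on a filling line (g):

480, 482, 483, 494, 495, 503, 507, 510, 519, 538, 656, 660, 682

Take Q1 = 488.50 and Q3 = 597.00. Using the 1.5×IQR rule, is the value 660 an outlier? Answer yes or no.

no

IQR = Q3 − Q1 = 597.00 − 488.50 = 108.50.
Lower fence = Q1 − 1.5·IQR = 488.50 − 162.75 = 325.75.
Upper fence = Q3 + 1.5·IQR = 597.00 + 162.75 = 759.75.
660 lies within [325.75, 759.75].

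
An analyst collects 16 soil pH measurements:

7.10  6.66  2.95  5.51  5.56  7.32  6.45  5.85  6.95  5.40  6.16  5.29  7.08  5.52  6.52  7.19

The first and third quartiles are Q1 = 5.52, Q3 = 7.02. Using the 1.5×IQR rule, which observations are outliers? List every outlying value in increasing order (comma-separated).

2.95

IQR = Q3 − Q1 = 7.02 − 5.52 = 1.50.
Lower fence = Q1 − 1.5·IQR = 5.52 − 2.25 = 3.27.
Upper fence = Q3 + 1.5·IQR = 7.02 + 2.25 = 9.27.
2.95 < 3.27 → outlier.
All remaining values lie within [3.27, 9.27].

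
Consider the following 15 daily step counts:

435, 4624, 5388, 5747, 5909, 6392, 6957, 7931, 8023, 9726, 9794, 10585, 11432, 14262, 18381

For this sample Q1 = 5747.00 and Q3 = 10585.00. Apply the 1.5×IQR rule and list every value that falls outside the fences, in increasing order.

18381

IQR = Q3 − Q1 = 10585.00 − 5747.00 = 4838.00.
Lower fence = Q1 − 1.5·IQR = 5747.00 − 7257.00 = -1510.00.
Upper fence = Q3 + 1.5·IQR = 10585.00 + 7257.00 = 17842.00.
18381 > 17842.00 → outlier.
All remaining values lie within [-1510.00, 17842.00].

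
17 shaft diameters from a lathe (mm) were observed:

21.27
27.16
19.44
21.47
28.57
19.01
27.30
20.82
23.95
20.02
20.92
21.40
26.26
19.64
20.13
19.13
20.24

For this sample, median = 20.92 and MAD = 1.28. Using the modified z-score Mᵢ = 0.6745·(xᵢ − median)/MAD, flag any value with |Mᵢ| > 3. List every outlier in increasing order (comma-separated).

27.16, 27.30, 28.57

|Mᵢ| > 3 ⇔ |xᵢ − 20.92| > 3·1.28/0.6745 = 5.69.
So outliers lie outside [15.23, 26.61].
27.16: M = 3.29 → outlier.
27.30: M = 3.36 → outlier.
28.57: M = 4.03 → outlier.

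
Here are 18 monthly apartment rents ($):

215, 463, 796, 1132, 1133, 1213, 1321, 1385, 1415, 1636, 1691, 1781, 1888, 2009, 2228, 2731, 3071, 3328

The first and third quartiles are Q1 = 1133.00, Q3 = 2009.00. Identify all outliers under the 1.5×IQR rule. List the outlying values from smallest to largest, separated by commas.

3328

IQR = Q3 − Q1 = 2009.00 − 1133.00 = 876.00.
Lower fence = Q1 − 1.5·IQR = 1133.00 − 1314.00 = -181.00.
Upper fence = Q3 + 1.5·IQR = 2009.00 + 1314.00 = 3323.00.
3328 > 3323.00 → outlier.
All remaining values lie within [-181.00, 3323.00].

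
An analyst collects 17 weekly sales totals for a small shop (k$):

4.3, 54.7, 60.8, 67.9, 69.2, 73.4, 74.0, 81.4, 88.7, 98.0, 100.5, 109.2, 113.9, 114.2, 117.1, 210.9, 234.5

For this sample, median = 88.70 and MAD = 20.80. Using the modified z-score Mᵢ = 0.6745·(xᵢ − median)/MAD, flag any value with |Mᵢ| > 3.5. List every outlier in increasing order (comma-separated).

210.9, 234.5

|Mᵢ| > 3.5 ⇔ |xᵢ − 88.70| > 3.5·20.80/0.6745 = 107.93.
So outliers lie outside [-19.23, 196.63].
210.9: M = 3.96 → outlier.
234.5: M = 4.73 → outlier.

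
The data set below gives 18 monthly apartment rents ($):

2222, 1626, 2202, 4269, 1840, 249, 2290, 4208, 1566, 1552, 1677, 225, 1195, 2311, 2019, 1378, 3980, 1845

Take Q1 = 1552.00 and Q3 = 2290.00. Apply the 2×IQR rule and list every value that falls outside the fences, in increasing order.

3980, 4208, 4269

IQR = Q3 − Q1 = 2290.00 − 1552.00 = 738.00.
Lower fence = Q1 − 2·IQR = 1552.00 − 1476.00 = 76.00.
Upper fence = Q3 + 2·IQR = 2290.00 + 1476.00 = 3766.00.
3980 > 3766.00 → outlier.
4208 > 3766.00 → outlier.
4269 > 3766.00 → outlier.
All remaining values lie within [76.00, 3766.00].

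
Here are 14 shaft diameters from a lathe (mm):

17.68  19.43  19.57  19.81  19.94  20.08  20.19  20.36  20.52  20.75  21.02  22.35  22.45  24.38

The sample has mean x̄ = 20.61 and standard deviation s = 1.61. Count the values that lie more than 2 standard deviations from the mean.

Cutoffs: x̄ ± 2s = [17.39, 23.83].
Outside the cutoffs: 24.38.

1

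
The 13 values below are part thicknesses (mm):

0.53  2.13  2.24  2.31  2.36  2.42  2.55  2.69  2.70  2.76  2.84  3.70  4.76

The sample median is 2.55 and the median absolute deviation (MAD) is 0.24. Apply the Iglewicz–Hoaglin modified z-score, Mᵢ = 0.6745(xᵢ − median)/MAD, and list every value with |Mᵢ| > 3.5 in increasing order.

0.53, 4.76

|Mᵢ| > 3.5 ⇔ |xᵢ − 2.55| > 3.5·0.24/0.6745 = 1.25.
So outliers lie outside [1.30, 3.80].
0.53: M = -5.68 → outlier.
4.76: M = 6.21 → outlier.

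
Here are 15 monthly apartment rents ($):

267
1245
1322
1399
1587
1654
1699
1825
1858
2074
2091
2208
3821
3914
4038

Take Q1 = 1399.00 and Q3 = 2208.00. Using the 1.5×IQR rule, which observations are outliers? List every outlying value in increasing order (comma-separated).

IQR = Q3 − Q1 = 2208.00 − 1399.00 = 809.00.
Lower fence = Q1 − 1.5·IQR = 1399.00 − 1213.50 = 185.50.
Upper fence = Q3 + 1.5·IQR = 2208.00 + 1213.50 = 3421.50.
3821 > 3421.50 → outlier.
3914 > 3421.50 → outlier.
4038 > 3421.50 → outlier.
All remaining values lie within [185.50, 3421.50].

3821, 3914, 4038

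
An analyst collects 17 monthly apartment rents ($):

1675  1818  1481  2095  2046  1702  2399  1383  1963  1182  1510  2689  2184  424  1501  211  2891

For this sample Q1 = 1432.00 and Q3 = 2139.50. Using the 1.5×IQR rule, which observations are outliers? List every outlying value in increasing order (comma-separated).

211

IQR = Q3 − Q1 = 2139.50 − 1432.00 = 707.50.
Lower fence = Q1 − 1.5·IQR = 1432.00 − 1061.25 = 370.75.
Upper fence = Q3 + 1.5·IQR = 2139.50 + 1061.25 = 3200.75.
211 < 370.75 → outlier.
All remaining values lie within [370.75, 3200.75].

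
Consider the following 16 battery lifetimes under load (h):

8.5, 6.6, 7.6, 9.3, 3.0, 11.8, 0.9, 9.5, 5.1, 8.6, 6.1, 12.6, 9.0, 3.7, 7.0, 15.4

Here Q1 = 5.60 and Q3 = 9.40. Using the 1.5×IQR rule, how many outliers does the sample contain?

IQR = 3.80; fences at 5.60 − 5.70 = -0.10 and 9.40 + 5.70 = 15.10.
Outside the cutoffs: 15.4.

1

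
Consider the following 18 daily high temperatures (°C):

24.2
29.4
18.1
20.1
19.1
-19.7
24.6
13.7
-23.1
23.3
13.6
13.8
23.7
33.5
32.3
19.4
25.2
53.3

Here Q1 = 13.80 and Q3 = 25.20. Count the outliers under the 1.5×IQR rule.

IQR = 11.40; fences at 13.80 − 17.10 = -3.30 and 25.20 + 17.10 = 42.30.
Outside the cutoffs: -23.1, -19.7, 53.3.

3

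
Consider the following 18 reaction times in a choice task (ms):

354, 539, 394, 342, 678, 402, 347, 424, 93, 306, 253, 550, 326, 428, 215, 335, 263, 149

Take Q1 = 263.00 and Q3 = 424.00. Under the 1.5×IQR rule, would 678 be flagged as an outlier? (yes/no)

yes

IQR = Q3 − Q1 = 424.00 − 263.00 = 161.00.
Lower fence = Q1 − 1.5·IQR = 263.00 − 241.50 = 21.50.
Upper fence = Q3 + 1.5·IQR = 424.00 + 241.50 = 665.50.
678 lies above the upper fence.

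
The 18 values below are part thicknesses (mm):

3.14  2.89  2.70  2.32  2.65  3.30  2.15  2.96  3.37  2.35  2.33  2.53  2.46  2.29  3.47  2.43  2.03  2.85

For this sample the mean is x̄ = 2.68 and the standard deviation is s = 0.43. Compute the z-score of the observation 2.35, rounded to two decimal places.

z = (2.35 − 2.68) / 0.43 = -0.77.

-0.77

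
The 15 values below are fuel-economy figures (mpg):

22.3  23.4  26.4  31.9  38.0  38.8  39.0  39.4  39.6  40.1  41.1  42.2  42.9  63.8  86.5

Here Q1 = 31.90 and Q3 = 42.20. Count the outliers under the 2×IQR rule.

2

IQR = 10.30; fences at 31.90 − 20.60 = 11.30 and 42.20 + 20.60 = 62.80.
Outside the cutoffs: 63.8, 86.5.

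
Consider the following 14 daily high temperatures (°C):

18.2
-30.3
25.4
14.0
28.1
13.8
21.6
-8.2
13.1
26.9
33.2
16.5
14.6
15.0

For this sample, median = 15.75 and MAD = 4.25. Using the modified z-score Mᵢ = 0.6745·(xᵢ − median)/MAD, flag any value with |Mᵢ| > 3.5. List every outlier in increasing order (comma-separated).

|Mᵢ| > 3.5 ⇔ |xᵢ − 15.75| > 3.5·4.25/0.6745 = 22.05.
So outliers lie outside [-6.30, 37.80].
-30.3: M = -7.31 → outlier.
-8.2: M = -3.80 → outlier.

-30.3, -8.2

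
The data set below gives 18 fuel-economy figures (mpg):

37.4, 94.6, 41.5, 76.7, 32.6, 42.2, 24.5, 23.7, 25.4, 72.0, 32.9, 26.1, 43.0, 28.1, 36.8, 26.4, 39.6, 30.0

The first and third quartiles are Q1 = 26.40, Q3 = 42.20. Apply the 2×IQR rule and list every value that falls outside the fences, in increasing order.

IQR = Q3 − Q1 = 42.20 − 26.40 = 15.80.
Lower fence = Q1 − 2·IQR = 26.40 − 31.60 = -5.20.
Upper fence = Q3 + 2·IQR = 42.20 + 31.60 = 73.80.
76.7 > 73.80 → outlier.
94.6 > 73.80 → outlier.
All remaining values lie within [-5.20, 73.80].

76.7, 94.6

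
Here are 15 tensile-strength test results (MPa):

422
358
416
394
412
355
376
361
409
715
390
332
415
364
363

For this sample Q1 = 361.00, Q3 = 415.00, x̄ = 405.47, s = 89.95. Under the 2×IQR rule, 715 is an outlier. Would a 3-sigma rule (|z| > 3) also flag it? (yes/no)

yes

z = (715 − 405.47) / 89.95 = 3.44.
|z| = 3.44 > 3.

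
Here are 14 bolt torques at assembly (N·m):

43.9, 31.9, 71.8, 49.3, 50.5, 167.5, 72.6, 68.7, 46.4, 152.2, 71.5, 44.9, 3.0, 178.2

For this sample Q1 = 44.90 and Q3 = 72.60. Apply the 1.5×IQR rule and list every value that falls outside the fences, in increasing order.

IQR = Q3 − Q1 = 72.60 − 44.90 = 27.70.
Lower fence = Q1 − 1.5·IQR = 44.90 − 41.55 = 3.35.
Upper fence = Q3 + 1.5·IQR = 72.60 + 41.55 = 114.15.
3.0 < 3.35 → outlier.
152.2 > 114.15 → outlier.
167.5 > 114.15 → outlier.
178.2 > 114.15 → outlier.
All remaining values lie within [3.35, 114.15].

3.0, 152.2, 167.5, 178.2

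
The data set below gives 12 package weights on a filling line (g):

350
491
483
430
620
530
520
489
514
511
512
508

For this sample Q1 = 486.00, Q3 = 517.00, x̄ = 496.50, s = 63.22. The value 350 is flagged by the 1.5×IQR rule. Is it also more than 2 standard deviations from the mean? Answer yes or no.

z = (350 − 496.50) / 63.22 = -2.32.
|z| = 2.32 > 2.

yes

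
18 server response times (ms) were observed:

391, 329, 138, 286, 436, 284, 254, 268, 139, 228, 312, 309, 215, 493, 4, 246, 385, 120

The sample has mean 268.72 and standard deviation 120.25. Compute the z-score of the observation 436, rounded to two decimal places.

1.39

z = (436 − 268.72) / 120.25 = 1.39.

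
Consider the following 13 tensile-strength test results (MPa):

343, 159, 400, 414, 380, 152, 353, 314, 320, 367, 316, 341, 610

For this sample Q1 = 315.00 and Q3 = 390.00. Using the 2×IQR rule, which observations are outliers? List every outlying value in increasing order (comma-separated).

IQR = Q3 − Q1 = 390.00 − 315.00 = 75.00.
Lower fence = Q1 − 2·IQR = 315.00 − 150.00 = 165.00.
Upper fence = Q3 + 2·IQR = 390.00 + 150.00 = 540.00.
152 < 165.00 → outlier.
159 < 165.00 → outlier.
610 > 540.00 → outlier.
All remaining values lie within [165.00, 540.00].

152, 159, 610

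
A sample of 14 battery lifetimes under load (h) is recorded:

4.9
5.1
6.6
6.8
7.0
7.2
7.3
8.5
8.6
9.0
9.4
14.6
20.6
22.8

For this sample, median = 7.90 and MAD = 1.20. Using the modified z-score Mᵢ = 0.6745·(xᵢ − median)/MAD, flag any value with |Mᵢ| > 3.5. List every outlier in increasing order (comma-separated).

|Mᵢ| > 3.5 ⇔ |xᵢ − 7.90| > 3.5·1.20/0.6745 = 6.23.
So outliers lie outside [1.67, 14.13].
14.6: M = 3.77 → outlier.
20.6: M = 7.14 → outlier.
22.8: M = 8.38 → outlier.

14.6, 20.6, 22.8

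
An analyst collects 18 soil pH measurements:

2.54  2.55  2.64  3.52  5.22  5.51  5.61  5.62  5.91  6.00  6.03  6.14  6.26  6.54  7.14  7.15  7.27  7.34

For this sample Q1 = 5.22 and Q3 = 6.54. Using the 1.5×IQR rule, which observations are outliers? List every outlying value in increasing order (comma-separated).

2.54, 2.55, 2.64

IQR = Q3 − Q1 = 6.54 − 5.22 = 1.32.
Lower fence = Q1 − 1.5·IQR = 5.22 − 1.98 = 3.24.
Upper fence = Q3 + 1.5·IQR = 6.54 + 1.98 = 8.52.
2.54 < 3.24 → outlier.
2.55 < 3.24 → outlier.
2.64 < 3.24 → outlier.
All remaining values lie within [3.24, 8.52].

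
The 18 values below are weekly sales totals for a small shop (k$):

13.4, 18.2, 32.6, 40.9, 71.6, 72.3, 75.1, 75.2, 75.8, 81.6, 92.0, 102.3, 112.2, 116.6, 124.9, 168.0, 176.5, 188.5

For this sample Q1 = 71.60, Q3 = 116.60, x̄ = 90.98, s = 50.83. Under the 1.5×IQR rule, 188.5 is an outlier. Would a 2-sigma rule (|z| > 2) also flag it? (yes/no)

no

z = (188.5 − 90.98) / 50.83 = 1.92.
|z| = 1.92 ≤ 2.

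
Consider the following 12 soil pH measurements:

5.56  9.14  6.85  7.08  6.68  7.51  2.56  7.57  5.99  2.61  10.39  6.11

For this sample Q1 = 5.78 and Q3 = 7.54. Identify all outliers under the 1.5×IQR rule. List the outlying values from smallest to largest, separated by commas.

2.56, 2.61, 10.39

IQR = Q3 − Q1 = 7.54 − 5.78 = 1.76.
Lower fence = Q1 − 1.5·IQR = 5.78 − 2.64 = 3.14.
Upper fence = Q3 + 1.5·IQR = 7.54 + 2.64 = 10.18.
2.56 < 3.14 → outlier.
2.61 < 3.14 → outlier.
10.39 > 10.18 → outlier.
All remaining values lie within [3.14, 10.18].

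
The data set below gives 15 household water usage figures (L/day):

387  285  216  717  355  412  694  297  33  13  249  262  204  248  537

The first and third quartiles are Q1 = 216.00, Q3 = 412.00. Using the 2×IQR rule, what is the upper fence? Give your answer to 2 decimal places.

IQR = Q3 − Q1 = 412.00 − 216.00 = 196.00.
Lower fence = Q1 − 2·IQR = 216.00 − 392.00 = -176.00.
Upper fence = Q3 + 2·IQR = 412.00 + 392.00 = 804.00.

804.00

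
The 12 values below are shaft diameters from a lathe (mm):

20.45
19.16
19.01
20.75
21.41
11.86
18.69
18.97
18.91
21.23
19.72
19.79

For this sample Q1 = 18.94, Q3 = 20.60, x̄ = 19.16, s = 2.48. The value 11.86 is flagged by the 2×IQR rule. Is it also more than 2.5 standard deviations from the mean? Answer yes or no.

z = (11.86 − 19.16) / 2.48 = -2.94.
|z| = 2.94 > 2.5.

yes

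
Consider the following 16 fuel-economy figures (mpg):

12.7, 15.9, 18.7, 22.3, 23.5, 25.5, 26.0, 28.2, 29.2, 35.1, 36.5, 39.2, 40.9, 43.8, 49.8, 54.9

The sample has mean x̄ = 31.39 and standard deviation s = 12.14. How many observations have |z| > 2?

0

Cutoffs: x̄ ± 2s = [7.11, 55.67].
Every value lies within the cutoffs.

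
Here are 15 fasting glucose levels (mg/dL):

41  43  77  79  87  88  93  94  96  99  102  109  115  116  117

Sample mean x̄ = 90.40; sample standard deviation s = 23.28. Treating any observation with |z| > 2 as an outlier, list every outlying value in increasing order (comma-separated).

41, 43

Cutoffs at x̄ ± 2s: 90.40 ± 2·23.28 = [43.84, 136.96].
41: z = -2.12, |z| > 2 → outlier.
43: z = -2.04, |z| > 2 → outlier.
Every other value lies within [43.84, 136.96].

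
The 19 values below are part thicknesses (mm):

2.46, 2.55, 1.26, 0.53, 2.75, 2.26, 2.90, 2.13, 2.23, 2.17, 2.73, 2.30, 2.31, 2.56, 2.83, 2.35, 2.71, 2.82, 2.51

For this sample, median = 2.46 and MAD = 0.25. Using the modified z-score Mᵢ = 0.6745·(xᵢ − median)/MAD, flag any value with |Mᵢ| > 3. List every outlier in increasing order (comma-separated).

0.53, 1.26

|Mᵢ| > 3 ⇔ |xᵢ − 2.46| > 3·0.25/0.6745 = 1.11.
So outliers lie outside [1.35, 3.57].
0.53: M = -5.21 → outlier.
1.26: M = -3.24 → outlier.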